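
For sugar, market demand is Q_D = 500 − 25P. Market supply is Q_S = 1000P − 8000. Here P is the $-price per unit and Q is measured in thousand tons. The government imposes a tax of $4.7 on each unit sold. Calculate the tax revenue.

In inverse form: demand P = 20 − 0.04Q, supply P = 8 + 0.001Q.
Competitive equilibrium: 20 − 0.04Q = 8 + 0.001Q → Q* = 292.6829, P* = 8.2927.
With the tax, the buyer price exceeds the seller price by 4.7: (20 − 0.04Q) − (8 + 0.001Q) = 4.7 → Q' = 178.0488.
Tax revenue = 4.7 × 178.0488 = $836.83 thousand.

$836.83 thousand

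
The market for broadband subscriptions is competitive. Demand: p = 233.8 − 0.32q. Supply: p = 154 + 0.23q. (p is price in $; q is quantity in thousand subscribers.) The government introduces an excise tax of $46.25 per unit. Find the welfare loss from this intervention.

Competitive equilibrium: 233.8 − 0.32q = 154 + 0.23q → q* = 145.0909, p* = 187.3709.
With the tax, the buyer price exceeds the seller price by 46.25: (233.8 − 0.32q) − (154 + 0.23q) = 46.25 → q' = 61.
Δq = 145.0909 − 61 = 84.0909; the wedge equals the tax, 46.25.
Welfare loss = ½ × 84.0909 × 46.25 = $1944.60 thousand.

$1944.60 thousand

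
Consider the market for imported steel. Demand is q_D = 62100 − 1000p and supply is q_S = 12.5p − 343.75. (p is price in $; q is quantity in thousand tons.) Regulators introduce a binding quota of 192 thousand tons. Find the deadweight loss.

In inverse form: demand p = 62.1 − 0.001q, supply p = 27.5 + 0.08q.
Competitive equilibrium: 62.1 − 0.001q = 27.5 + 0.08q → q* = 427.1605, p* = 61.6728.
At q = 192: demand price = 62.1 − 0.001·192 = 61.908; supply price = 27.5 + 0.08·192 = 42.86.
Δq = 427.1605 − 192 = 235.1605; wedge = 61.908 − 42.86 = 19.048.
DWL = ½ × 235.1605 × 19.048 = $2239.67 thousand.

$2239.67 thousand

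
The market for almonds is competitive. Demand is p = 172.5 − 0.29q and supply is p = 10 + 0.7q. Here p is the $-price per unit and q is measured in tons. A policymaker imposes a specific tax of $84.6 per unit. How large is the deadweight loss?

Competitive equilibrium: 172.5 − 0.29q = 10 + 0.7q → q* = 164.1414, p* = 124.899.
With the tax, the buyer price exceeds the seller price by 84.6: (172.5 − 0.29q) − (10 + 0.7q) = 84.6 → q' = 78.6869.
Δq = 164.1414 − 78.6869 = 85.4545; the wedge equals the tax, 84.6.
Deadweight loss = ½ × 85.4545 × 84.6 = $3614.73.

$3614.73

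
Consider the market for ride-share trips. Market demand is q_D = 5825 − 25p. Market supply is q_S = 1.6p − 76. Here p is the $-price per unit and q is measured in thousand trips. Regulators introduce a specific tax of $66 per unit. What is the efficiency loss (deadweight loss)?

$3275.19 thousand

In inverse form: demand p = 233 − 0.04q, supply p = 47.5 + 0.625q.
Competitive equilibrium: 233 − 0.04q = 47.5 + 0.625q → q* = 278.9474, p* = 221.8421.
With the tax, the buyer price exceeds the seller price by 66: (233 − 0.04q) − (47.5 + 0.625q) = 66 → q' = 179.6992.
Δq = 278.9474 − 179.6992 = 99.2482; the wedge equals the tax, 66.
Deadweight loss = ½ × 99.2482 × 66 = $3275.19 thousand.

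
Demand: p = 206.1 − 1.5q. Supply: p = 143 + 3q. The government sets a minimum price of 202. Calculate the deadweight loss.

Competitive equilibrium: 206.1 − 1.5q = 143 + 3q → q* = 14.0222, p* = 185.0667.
At the floor p = 202, quantity demanded = (206.1 − 202)/1.5 = 2.7333.
Sellers' marginal cost at q' = 2.7333: 143 + 3·2.7333 = 151.1999.
Δq = 14.0222 − 2.7333 = 11.2889; wedge = 202 − 151.1999 = 50.8001.
Welfare loss = ½ × 11.2889 × 50.8001 = 286.74.

286.74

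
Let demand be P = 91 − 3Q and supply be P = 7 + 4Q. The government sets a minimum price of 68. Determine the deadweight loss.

65.72

Competitive equilibrium: 91 − 3Q = 7 + 4Q → Q* = 12, P* = 55.
At the floor P = 68, quantity demanded = (91 − 68)/3 = 7.6667.
Sellers' marginal cost at Q' = 7.6667: 7 + 4·7.6667 = 37.6668.
ΔQ = 12 − 7.6667 = 4.3333; wedge = 68 − 37.6668 = 30.3332.
Deadweight loss = ½ × 4.3333 × 30.3332 = 65.72.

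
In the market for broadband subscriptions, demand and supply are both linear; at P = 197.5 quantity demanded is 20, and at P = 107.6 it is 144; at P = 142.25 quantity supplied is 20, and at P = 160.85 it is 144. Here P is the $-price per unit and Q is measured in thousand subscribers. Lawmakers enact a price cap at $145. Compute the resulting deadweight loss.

$878.45 thousand

Demand slope = (107.6 − 197.5)/(144 − 20) = −0.725, so P = 212 − 0.725Q.
Supply slope = (160.85 − 142.25)/(144 − 20) = 0.15, so P = 139.25 + 0.15Q.
Competitive equilibrium: 212 − 0.725Q = 139.25 + 0.15Q → Q* = 83.14286, P* = 151.72143.
At the ceiling P = 145, quantity supplied = (145 − 139.25)/0.15 = 38.33333.
Willingness to pay at Q' = 38.33333: 212 − 0.725·38.33333 = 184.20834.
ΔQ = 83.14286 − 38.33333 = 44.80953; wedge = 184.20834 − 145 = 39.20834.
The triangle = ½ × 44.80953 × 39.20834 = $878.45 thousand.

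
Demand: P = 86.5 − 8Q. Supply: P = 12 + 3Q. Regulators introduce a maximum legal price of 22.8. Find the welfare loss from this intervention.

Competitive equilibrium: 86.5 − 8Q = 12 + 3Q → Q* = 6.7727, P* = 32.3182.
At the ceiling P = 22.8, quantity supplied = (22.8 − 12)/3 = 3.6.
Willingness to pay at Q' = 3.6: 86.5 − 8·3.6 = 57.7.
ΔQ = 6.7727 − 3.6 = 3.1727; wedge = 57.7 − 22.8 = 34.9.
DWL = ½ × 3.1727 × 34.9 = 55.36.

55.36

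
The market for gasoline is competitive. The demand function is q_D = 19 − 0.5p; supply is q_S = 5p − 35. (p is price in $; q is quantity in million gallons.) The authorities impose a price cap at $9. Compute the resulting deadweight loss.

$18.41 million

In inverse form: demand p = 38 − 2q, supply p = 7 + 0.2q.
Competitive equilibrium: 38 − 2q = 7 + 0.2q → q* = 14.0909, p* = 9.8182.
At the ceiling p = 9, quantity supplied = (9 − 7)/0.2 = 10.
Willingness to pay at q' = 10: 38 − 2·10 = 18.
Δq = 14.0909 − 10 = 4.0909; wedge = 18 − 9 = 9.
Deadweight loss = ½ × 4.0909 × 9 = $18.41 million.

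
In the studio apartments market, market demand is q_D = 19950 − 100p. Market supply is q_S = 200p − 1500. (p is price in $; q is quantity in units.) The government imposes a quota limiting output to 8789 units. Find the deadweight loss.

In inverse form: demand p = 199.5 − 0.01q, supply p = 7.5 + 0.005q.
Competitive equilibrium: 199.5 − 0.01q = 7.5 + 0.005q → q* = 12800, p* = 71.5.
At q = 8789: demand price = 199.5 − 0.01·8789 = 111.61; supply price = 7.5 + 0.005·8789 = 51.445.
Δq = 12800 − 8789 = 4011; wedge = 111.61 − 51.445 = 60.165.
Welfare loss = ½ × 4011 × 60.165 = $120660.91.

$120660.91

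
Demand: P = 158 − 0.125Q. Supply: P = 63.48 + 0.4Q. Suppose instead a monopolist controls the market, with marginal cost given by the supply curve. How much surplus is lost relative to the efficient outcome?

314.67

Competitive equilibrium: 158 − 0.125Q = 63.48 + 0.4Q → Q* = 180.0381, P* = 135.4952.
Marginal revenue: MR = 158 − 0.25Q. Set MR = MC: 158 − 0.25Q = 63.48 + 0.4Q → Q_m = 145.4154.
Price P_m = 158 − 0.125·145.4154 = 139.8231; MC(Q_m) = 63.48 + 0.4·145.4154 = 121.6462.
Competitive Q* = 180.0381, so ΔQ = 34.6227; wedge = 139.8231 − 121.6462 = 18.1769.
DWL = ½ × 34.6227 × 18.1769 = 314.67.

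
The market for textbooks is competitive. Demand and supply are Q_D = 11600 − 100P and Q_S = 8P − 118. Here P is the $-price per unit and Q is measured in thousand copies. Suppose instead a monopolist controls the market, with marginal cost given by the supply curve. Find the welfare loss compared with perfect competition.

$180.59 thousand

In inverse form: demand P = 116 − 0.01Q, supply P = 14.75 + 0.125Q.
Competitive equilibrium: 116 − 0.01Q = 14.75 + 0.125Q → Q* = 750, P* = 108.5.
Marginal revenue: MR = 116 − 0.02Q. Set MR = MC: 116 − 0.02Q = 14.75 + 0.125Q → Q_m = 698.2759.
Price P_m = 116 − 0.01·698.2759 = 109.0172; MC(Q_m) = 14.75 + 0.125·698.2759 = 102.0345.
Competitive Q* = 750, so ΔQ = 51.7241; wedge = 109.0172 − 102.0345 = 6.9827.
Deadweight loss = ½ × 51.7241 × 6.9827 = $180.59 thousand.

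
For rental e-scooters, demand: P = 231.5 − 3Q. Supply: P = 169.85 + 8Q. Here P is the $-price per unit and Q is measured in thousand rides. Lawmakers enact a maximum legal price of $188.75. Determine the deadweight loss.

Competitive equilibrium: 231.5 − 3Q = 169.85 + 8Q → Q* = 5.6045, P* = 214.6864.
At the ceiling P = 188.75, quantity supplied = (188.75 − 169.85)/8 = 2.3625.
Willingness to pay at Q' = 2.3625: 231.5 − 3·2.3625 = 224.4125.
ΔQ = 5.6045 − 2.3625 = 3.242; wedge = 224.4125 − 188.75 = 35.6625.
Welfare loss = ½ × 3.242 × 35.6625 = $57.81 thousand.

$57.81 thousand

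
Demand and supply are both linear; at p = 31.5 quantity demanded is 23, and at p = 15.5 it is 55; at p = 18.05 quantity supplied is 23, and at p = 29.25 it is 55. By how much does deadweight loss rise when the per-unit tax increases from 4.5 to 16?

138.68

Demand slope = (15.5 − 31.5)/(55 − 23) = −0.5, so p = 43 − 0.5q.
Supply slope = (29.25 − 18.05)/(55 − 23) = 0.35, so p = 10 + 0.35q.
Competitive equilibrium: 43 − 0.5q = 10 + 0.35q → q* = 38.8235, p* = 23.5882.
For a per-unit tax t: Δq = t/0.85, so DWL = ½·t·(t/0.85) = t²/1.7.
At t = 4.5: DWL = 11.912. At t = 16: DWL = 150.588.
Increase = 150.588 − 11.912 = 138.68.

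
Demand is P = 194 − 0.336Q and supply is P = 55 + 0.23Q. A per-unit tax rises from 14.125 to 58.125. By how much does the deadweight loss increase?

Competitive equilibrium: 194 − 0.336Q = 55 + 0.23Q → Q* = 245.583, P* = 111.4841.
For a per-unit tax t: ΔQ = t/0.566, so DWL = ½·t·(t/0.566) = t²/1.132.
At t = 14.125: DWL = 176.251. At t = 58.125: DWL = 2984.554.
Increase = 2984.554 − 176.251 = 2808.30.

2808.30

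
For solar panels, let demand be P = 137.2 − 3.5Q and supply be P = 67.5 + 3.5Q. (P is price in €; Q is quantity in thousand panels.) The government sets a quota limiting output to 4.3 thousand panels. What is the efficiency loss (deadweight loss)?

€112.01 thousand

Competitive equilibrium: 137.2 − 3.5Q = 67.5 + 3.5Q → Q* = 9.9571, P* = 102.35.
At Q = 4.3: demand price = 137.2 − 3.5·4.3 = 122.15; supply price = 67.5 + 3.5·4.3 = 82.55.
ΔQ = 9.9571 − 4.3 = 5.6571; wedge = 122.15 − 82.55 = 39.6.
Deadweight loss = ½ × 5.6571 × 39.6 = €112.01 thousand.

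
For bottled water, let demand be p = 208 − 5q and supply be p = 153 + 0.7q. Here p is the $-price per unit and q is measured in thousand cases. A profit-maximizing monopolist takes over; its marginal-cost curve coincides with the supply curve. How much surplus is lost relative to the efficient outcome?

Competitive equilibrium: 208 − 5q = 153 + 0.7q → q* = 9.6491, p* = 159.7544.
Marginal revenue: MR = 208 − 10q. Set MR = MC: 208 − 10q = 153 + 0.7q → q_m = 5.1402.
Price p_m = 208 − 5·5.1402 = 182.299; MC(q_m) = 153 + 0.7·5.1402 = 156.5981.
Competitive q* = 9.6491, so Δq = 4.5089; wedge = 182.299 − 156.5981 = 25.7009.
The triangle = ½ × 4.5089 × 25.7009 = $57.94 thousand.

$57.94 thousand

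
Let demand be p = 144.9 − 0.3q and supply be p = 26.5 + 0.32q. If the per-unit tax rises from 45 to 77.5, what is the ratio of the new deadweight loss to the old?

Competitive equilibrium: 144.9 − 0.3q = 26.5 + 0.32q → q* = 190.9677, p* = 87.6097.
For a per-unit tax t: Δq = t/0.62, so DWL = ½·t·(t/0.62) = t²/1.24.
At t = 45: DWL = 1633.065. At t = 77.5: DWL = 4843.75.
Ratio = (77.5/45)² = 2.966.

2.966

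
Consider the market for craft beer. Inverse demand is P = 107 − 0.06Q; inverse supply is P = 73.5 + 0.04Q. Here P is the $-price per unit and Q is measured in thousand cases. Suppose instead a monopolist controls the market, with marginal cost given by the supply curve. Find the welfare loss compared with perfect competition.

$789.08 thousand

Competitive equilibrium: 107 − 0.06Q = 73.5 + 0.04Q → Q* = 335, P* = 86.9.
Marginal revenue: MR = 107 − 0.12Q. Set MR = MC: 107 − 0.12Q = 73.5 + 0.04Q → Q_m = 209.375.
Price P_m = 107 − 0.06·209.375 = 94.4375; MC(Q_m) = 73.5 + 0.04·209.375 = 81.875.
Competitive Q* = 335, so ΔQ = 125.625; wedge = 94.4375 − 81.875 = 12.5625.
Welfare loss = ½ × 125.625 × 12.5625 = $789.08 thousand.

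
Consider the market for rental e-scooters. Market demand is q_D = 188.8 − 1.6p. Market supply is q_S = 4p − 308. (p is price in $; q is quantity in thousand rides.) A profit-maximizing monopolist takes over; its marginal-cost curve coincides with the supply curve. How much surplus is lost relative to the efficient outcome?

In inverse form: demand p = 118 − 0.625q, supply p = 77 + 0.25q.
Competitive equilibrium: 118 − 0.625q = 77 + 0.25q → q* = 46.8571, p* = 88.7143.
Marginal revenue: MR = 118 − 1.25q. Set MR = MC: 118 − 1.25q = 77 + 0.25q → q_m = 27.3333.
Price p_m = 118 − 0.625·27.3333 = 100.9167; MC(q_m) = 77 + 0.25·27.3333 = 83.8333.
Competitive q* = 46.8571, so Δq = 19.5238; wedge = 100.9167 − 83.8333 = 17.0834.
Deadweight loss = ½ × 19.5238 × 17.0834 = $166.77 thousand.

$166.77 thousand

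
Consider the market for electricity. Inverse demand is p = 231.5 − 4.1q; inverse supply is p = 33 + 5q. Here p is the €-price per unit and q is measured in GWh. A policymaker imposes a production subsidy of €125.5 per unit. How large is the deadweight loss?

€865.40

Competitive equilibrium: 231.5 − 4.1q = 33 + 5q → q* = 21.8132, p* = 142.0659.
The subsidy lowers effective supply by 125.5: p = 5q − 92.5.
New quantity: 231.5 − 4.1q = 5q − 92.5 → q' = 35.6044.
Overproduction Δq = 35.6044 − 21.8132 = 13.7912; wedge = subsidy = 125.5.
The triangle = ½ × 13.7912 × 125.5 = €865.40.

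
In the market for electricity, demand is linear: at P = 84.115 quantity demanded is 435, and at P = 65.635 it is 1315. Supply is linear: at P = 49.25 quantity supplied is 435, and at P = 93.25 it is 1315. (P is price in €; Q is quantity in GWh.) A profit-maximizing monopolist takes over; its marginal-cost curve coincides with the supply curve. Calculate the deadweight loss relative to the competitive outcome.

Demand slope = (65.635 − 84.115)/(1315 − 435) = −0.021, so P = 93.25 − 0.021Q.
Supply slope = (93.25 − 49.25)/(1315 − 435) = 0.05, so P = 27.5 + 0.05Q.
Competitive equilibrium: 93.25 − 0.021Q = 27.5 + 0.05Q → Q* = 926.05634, P* = 73.80282.
Marginal revenue: MR = 93.25 − 0.042Q. Set MR = MC: 93.25 − 0.042Q = 27.5 + 0.05Q → Q_m = 714.67391.
Price P_m = 93.25 − 0.021·714.67391 = 78.24185; MC(Q_m) = 27.5 + 0.05·714.67391 = 63.2337.
Competitive Q* = 926.05634, so ΔQ = 211.38243; wedge = 78.24185 − 63.2337 = 15.00815.
Welfare loss = ½ × 211.38243 × 15.00815 = €1586.23.

€1586.23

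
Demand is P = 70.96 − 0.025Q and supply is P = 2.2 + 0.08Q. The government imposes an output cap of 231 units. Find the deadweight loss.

9431.88

Competitive equilibrium: 70.96 − 0.025Q = 2.2 + 0.08Q → Q* = 654.8571, P* = 54.5886.
At Q = 231: demand price = 70.96 − 0.025·231 = 65.185; supply price = 2.2 + 0.08·231 = 20.68.
ΔQ = 654.8571 − 231 = 423.8571; wedge = 65.185 − 20.68 = 44.505.
Welfare loss = ½ × 423.8571 × 44.505 = 9431.88.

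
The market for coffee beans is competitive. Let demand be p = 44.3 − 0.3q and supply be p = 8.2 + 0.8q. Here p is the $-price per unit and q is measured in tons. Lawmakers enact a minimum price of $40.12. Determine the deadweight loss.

$196.15

Competitive equilibrium: 44.3 − 0.3q = 8.2 + 0.8q → q* = 32.8182, p* = 34.4545.
At the floor p = 40.12, quantity demanded = (44.3 − 40.12)/0.3 = 13.9333.
Sellers' marginal cost at q' = 13.9333: 8.2 + 0.8·13.9333 = 19.3466.
Δq = 32.8182 − 13.9333 = 18.8849; wedge = 40.12 − 19.3466 = 20.7734.
The triangle = ½ × 18.8849 × 20.7734 = $196.15.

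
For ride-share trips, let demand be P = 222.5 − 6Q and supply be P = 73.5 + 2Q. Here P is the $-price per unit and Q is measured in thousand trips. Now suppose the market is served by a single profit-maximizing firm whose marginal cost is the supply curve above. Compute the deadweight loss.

$254.86 thousand

Competitive equilibrium: 222.5 − 6Q = 73.5 + 2Q → Q* = 18.625, P* = 110.75.
Marginal revenue: MR = 222.5 − 12Q. Set MR = MC: 222.5 − 12Q = 73.5 + 2Q → Q_m = 10.6429.
Price P_m = 222.5 − 6·10.6429 = 158.6426; MC(Q_m) = 73.5 + 2·10.6429 = 94.7858.
Competitive Q* = 18.625, so ΔQ = 7.9821; wedge = 158.6426 − 94.7858 = 63.8568.
Deadweight loss = ½ × 7.9821 × 63.8568 = $254.86 thousand.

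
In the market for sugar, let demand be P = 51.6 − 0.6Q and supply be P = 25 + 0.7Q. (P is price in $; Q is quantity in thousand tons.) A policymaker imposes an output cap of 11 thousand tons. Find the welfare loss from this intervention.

Competitive equilibrium: 51.6 − 0.6Q = 25 + 0.7Q → Q* = 20.4615, P* = 39.3231.
At Q = 11: demand price = 51.6 − 0.6·11 = 45; supply price = 25 + 0.7·11 = 32.7.
ΔQ = 20.4615 − 11 = 9.4615; wedge = 45 − 32.7 = 12.3.
The triangle = ½ × 9.4615 × 12.3 = $58.19 thousand.

$58.19 thousand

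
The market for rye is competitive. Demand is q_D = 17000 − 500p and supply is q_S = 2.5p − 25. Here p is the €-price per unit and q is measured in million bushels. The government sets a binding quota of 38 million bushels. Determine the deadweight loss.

€94.66 million

In inverse form: demand p = 34 − 0.002q, supply p = 10 + 0.4q.
Competitive equilibrium: 34 − 0.002q = 10 + 0.4q → q* = 59.7015, p* = 33.8806.
At q = 38: demand price = 34 − 0.002·38 = 33.924; supply price = 10 + 0.4·38 = 25.2.
Δq = 59.7015 − 38 = 21.7015; wedge = 33.924 − 25.2 = 8.724.
Welfare loss = ½ × 21.7015 × 8.724 = €94.66 million.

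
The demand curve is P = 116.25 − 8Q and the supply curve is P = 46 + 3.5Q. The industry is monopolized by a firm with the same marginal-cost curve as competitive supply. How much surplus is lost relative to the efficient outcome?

36.11

Competitive equilibrium: 116.25 − 8Q = 46 + 3.5Q → Q* = 6.1087, P* = 67.3804.
Marginal revenue: MR = 116.25 − 16Q. Set MR = MC: 116.25 − 16Q = 46 + 3.5Q → Q_m = 3.6026.
Price P_m = 116.25 − 8·3.6026 = 87.4292; MC(Q_m) = 46 + 3.5·3.6026 = 58.6091.
Competitive Q* = 6.1087, so ΔQ = 2.5061; wedge = 87.4292 − 58.6091 = 28.8201.
The triangle = ½ × 2.5061 × 28.8201 = 36.11.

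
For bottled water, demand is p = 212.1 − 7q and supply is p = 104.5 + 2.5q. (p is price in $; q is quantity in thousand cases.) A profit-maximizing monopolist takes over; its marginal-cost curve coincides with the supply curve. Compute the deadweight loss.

Competitive equilibrium: 212.1 − 7q = 104.5 + 2.5q → q* = 11.3263, p* = 132.8158.
Marginal revenue: MR = 212.1 − 14q. Set MR = MC: 212.1 − 14q = 104.5 + 2.5q → q_m = 6.5212.
Price p_m = 212.1 − 7·6.5212 = 166.4516; MC(q_m) = 104.5 + 2.5·6.5212 = 120.803.
Competitive q* = 11.3263, so Δq = 4.8051; wedge = 166.4516 − 120.803 = 45.6486.
The triangle = ½ × 4.8051 × 45.6486 = $109.67 thousand.

$109.67 thousand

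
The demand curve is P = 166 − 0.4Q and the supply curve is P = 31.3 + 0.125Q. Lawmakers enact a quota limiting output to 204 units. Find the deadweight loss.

Competitive equilibrium: 166 − 0.4Q = 31.3 + 0.125Q → Q* = 256.5714, P* = 63.3714.
At Q = 204: demand price = 166 − 0.4·204 = 84.4; supply price = 31.3 + 0.125·204 = 56.8.
ΔQ = 256.5714 − 204 = 52.5714; wedge = 84.4 − 56.8 = 27.6.
Welfare loss = ½ × 52.5714 × 27.6 = 725.49.

725.49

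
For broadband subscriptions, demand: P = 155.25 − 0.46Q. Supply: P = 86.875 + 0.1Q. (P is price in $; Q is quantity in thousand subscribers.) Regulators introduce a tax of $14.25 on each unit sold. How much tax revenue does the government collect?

Competitive equilibrium: 155.25 − 0.46Q = 86.875 + 0.1Q → Q* = 122.0982, P* = 99.0848.
With the tax, the buyer price exceeds the seller price by 14.25: (155.25 − 0.46Q) − (86.875 + 0.1Q) = 14.25 → Q' = 96.6518.
Tax revenue = 14.25 × 96.6518 = $1377.29 thousand.

$1377.29 thousand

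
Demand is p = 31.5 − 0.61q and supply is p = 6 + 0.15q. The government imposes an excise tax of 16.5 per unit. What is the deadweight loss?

179.11

Competitive equilibrium: 31.5 − 0.61q = 6 + 0.15q → q* = 33.5526, p* = 11.0329.
With the tax, the buyer price exceeds the seller price by 16.5: (31.5 − 0.61q) − (6 + 0.15q) = 16.5 → q' = 11.8421.
Δq = 33.5526 − 11.8421 = 21.7105; the wedge equals the tax, 16.5.
The triangle = ½ × 21.7105 × 16.5 = 179.11.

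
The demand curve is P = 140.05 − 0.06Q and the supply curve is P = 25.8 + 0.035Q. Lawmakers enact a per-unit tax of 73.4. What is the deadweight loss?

28355.58

Competitive equilibrium: 140.05 − 0.06Q = 25.8 + 0.035Q → Q* = 1202.6316, P* = 67.8921.
With the tax, the buyer price exceeds the seller price by 73.4: (140.05 − 0.06Q) − (25.8 + 0.035Q) = 73.4 → Q' = 430.
ΔQ = 1202.6316 − 430 = 772.6316; the wedge equals the tax, 73.4.
The triangle = ½ × 772.6316 × 73.4 = 28355.58.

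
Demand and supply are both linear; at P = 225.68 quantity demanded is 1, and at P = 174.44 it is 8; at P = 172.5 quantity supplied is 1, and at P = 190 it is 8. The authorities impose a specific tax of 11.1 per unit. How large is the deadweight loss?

6.27

Demand slope = (174.44 − 225.68)/(8 − 1) = −7.32, so P = 233 − 7.32Q.
Supply slope = (190 − 172.5)/(8 − 1) = 2.5, so P = 170 + 2.5Q.
Competitive equilibrium: 233 − 7.32Q = 170 + 2.5Q → Q* = 6.4155, P* = 186.0387.
With the tax, the buyer price exceeds the seller price by 11.1: (233 − 7.32Q) − (170 + 2.5Q) = 11.1 → Q' = 5.2851.
ΔQ = 6.4155 − 5.2851 = 1.1304; the wedge equals the tax, 11.1.
The triangle = ½ × 1.1304 × 11.1 = 6.27.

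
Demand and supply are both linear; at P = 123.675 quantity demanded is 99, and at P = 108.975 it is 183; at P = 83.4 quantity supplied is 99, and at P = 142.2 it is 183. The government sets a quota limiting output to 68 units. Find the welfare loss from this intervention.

2595.86

Demand slope = (108.975 − 123.675)/(183 − 99) = −0.175, so P = 141 − 0.175Q.
Supply slope = (142.2 − 83.4)/(183 − 99) = 0.7, so P = 14.1 + 0.7Q.
Competitive equilibrium: 141 − 0.175Q = 14.1 + 0.7Q → Q* = 145.0286, P* = 115.62.
At Q = 68: demand price = 141 − 0.175·68 = 129.1; supply price = 14.1 + 0.7·68 = 61.7.
ΔQ = 145.0286 − 68 = 77.0286; wedge = 129.1 − 61.7 = 67.4.
The triangle = ½ × 77.0286 × 67.4 = 2595.86.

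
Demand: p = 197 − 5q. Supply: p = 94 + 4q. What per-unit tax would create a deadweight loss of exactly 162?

Competitive equilibrium: 197 − 5q = 94 + 4q → q* = 11.4444, p* = 139.7778.
A tax t gives Δq = t/9 and wedge t, so DWL = t²/18.
t²/18 = 162 → t² = 2916 → t = 54.

54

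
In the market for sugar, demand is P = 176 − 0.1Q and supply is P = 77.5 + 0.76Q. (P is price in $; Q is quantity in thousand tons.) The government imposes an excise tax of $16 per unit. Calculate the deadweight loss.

Competitive equilibrium: 176 − 0.1Q = 77.5 + 0.76Q → Q* = 114.5349, P* = 164.5465.
With the tax, the buyer price exceeds the seller price by 16: (176 − 0.1Q) − (77.5 + 0.76Q) = 16 → Q' = 95.9302.
ΔQ = 114.5349 − 95.9302 = 18.6047; the wedge equals the tax, 16.
Deadweight loss = ½ × 18.6047 × 16 = $148.84 thousand.

$148.84 thousand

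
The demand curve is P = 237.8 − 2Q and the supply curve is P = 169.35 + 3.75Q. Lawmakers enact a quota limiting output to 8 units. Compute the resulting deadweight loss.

43.83

Competitive equilibrium: 237.8 − 2Q = 169.35 + 3.75Q → Q* = 11.9043, P* = 213.9913.
At Q = 8: demand price = 237.8 − 2·8 = 221.8; supply price = 169.35 + 3.75·8 = 199.35.
ΔQ = 11.9043 − 8 = 3.9043; wedge = 221.8 − 199.35 = 22.45.
The triangle = ½ × 3.9043 × 22.45 = 43.83.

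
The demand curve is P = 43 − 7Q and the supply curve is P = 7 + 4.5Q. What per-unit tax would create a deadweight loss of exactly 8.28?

Competitive equilibrium: 43 − 7Q = 7 + 4.5Q → Q* = 3.1304, P* = 21.087.
A tax t gives ΔQ = t/11.5 and wedge t, so DWL = t²/23.
t²/23 = 8.28 → t² = 190.44 → t = 13.8.

13.8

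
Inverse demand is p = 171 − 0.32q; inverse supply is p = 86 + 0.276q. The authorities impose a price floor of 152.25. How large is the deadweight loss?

Competitive equilibrium: 171 − 0.32q = 86 + 0.276q → q* = 142.6174, p* = 125.3624.
At the floor p = 152.25, quantity demanded = (171 − 152.25)/0.32 = 58.5938.
Sellers' marginal cost at q' = 58.5938: 86 + 0.276·58.5938 = 102.1719.
Δq = 142.6174 − 58.5938 = 84.0236; wedge = 152.25 − 102.1719 = 50.0781.
The triangle = ½ × 84.0236 × 50.0781 = 2103.87.

2103.87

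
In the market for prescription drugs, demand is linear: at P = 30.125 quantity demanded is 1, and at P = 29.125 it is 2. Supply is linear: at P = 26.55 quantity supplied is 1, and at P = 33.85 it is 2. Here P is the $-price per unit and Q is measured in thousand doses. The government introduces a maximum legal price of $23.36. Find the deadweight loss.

$3.12 thousand

Demand slope = (29.125 − 30.125)/(2 − 1) = −1, so P = 31.125 − Q.
Supply slope = (33.85 − 26.55)/(2 − 1) = 7.3, so P = 19.25 + 7.3Q.
Competitive equilibrium: 31.125 − Q = 19.25 + 7.3Q → Q* = 1.4307, P* = 29.6943.
At the ceiling P = 23.36, quantity supplied = (23.36 − 19.25)/7.3 = 0.563.
Willingness to pay at Q' = 0.563: 31.125 − 1·0.563 = 30.562.
ΔQ = 1.4307 − 0.563 = 0.8677; wedge = 30.562 − 23.36 = 7.202.
DWL = ½ × 0.8677 × 7.202 = $3.12 thousand.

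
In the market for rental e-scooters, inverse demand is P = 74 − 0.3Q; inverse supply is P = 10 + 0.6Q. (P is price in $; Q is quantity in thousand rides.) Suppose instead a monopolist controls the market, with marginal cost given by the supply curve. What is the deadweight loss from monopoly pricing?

$142.22 thousand

Competitive equilibrium: 74 − 0.3Q = 10 + 0.6Q → Q* = 71.1111, P* = 52.6667.
Marginal revenue: MR = 74 − 0.6Q. Set MR = MC: 74 − 0.6Q = 10 + 0.6Q → Q_m = 53.3333.
Price P_m = 74 − 0.3·53.3333 = 58; MC(Q_m) = 10 + 0.6·53.3333 = 42.
Competitive Q* = 71.1111, so ΔQ = 17.7778; wedge = 58 − 42 = 16.
The triangle = ½ × 17.7778 × 16 = $142.22 thousand.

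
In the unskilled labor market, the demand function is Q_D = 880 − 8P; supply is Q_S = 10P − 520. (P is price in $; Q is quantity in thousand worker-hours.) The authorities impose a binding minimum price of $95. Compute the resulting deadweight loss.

$2135.56 thousand

In inverse form: demand P = 110 − 0.125Q, supply P = 52 + 0.1Q.
Competitive equilibrium: 110 − 0.125Q = 52 + 0.1Q → Q* = 257.7778, P* = 77.7778.
At the floor P = 95, quantity demanded = (110 − 95)/0.125 = 120.
Sellers' marginal cost at Q' = 120: 52 + 0.1·120 = 64.
ΔQ = 257.7778 − 120 = 137.7778; wedge = 95 − 64 = 31.
Welfare loss = ½ × 137.7778 × 31 = $2135.56 thousand.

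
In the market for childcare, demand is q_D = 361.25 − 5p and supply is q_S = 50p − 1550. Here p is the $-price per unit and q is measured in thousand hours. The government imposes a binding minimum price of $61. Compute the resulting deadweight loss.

$1894.92 thousand

In inverse form: demand p = 72.25 − 0.2q, supply p = 31 + 0.02q.
Competitive equilibrium: 72.25 − 0.2q = 31 + 0.02q → q* = 187.5, p* = 34.75.
At the floor p = 61, quantity demanded = (72.25 − 61)/0.2 = 56.25.
Sellers' marginal cost at q' = 56.25: 31 + 0.02·56.25 = 32.125.
Δq = 187.5 − 56.25 = 131.25; wedge = 61 − 32.125 = 28.875.
The triangle = ½ × 131.25 × 28.875 = $1894.92 thousand.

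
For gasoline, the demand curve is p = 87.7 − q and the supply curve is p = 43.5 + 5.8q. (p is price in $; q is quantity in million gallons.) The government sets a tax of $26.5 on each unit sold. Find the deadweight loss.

$51.64 million

Competitive equilibrium: 87.7 − q = 43.5 + 5.8q → q* = 6.5, p* = 81.2.
With the tax, the buyer price exceeds the seller price by 26.5: (87.7 − q) − (43.5 + 5.8q) = 26.5 → q' = 2.6029.
Δq = 6.5 − 2.6029 = 3.8971; the wedge equals the tax, 26.5.
Deadweight loss = ½ × 3.8971 × 26.5 = $51.64 million.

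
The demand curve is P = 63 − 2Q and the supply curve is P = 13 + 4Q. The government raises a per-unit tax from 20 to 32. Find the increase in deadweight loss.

Competitive equilibrium: 63 − 2Q = 13 + 4Q → Q* = 8.3333, P* = 46.3333.
For a per-unit tax t: ΔQ = t/6, so DWL = ½·t·(t/6) = t²/12.
At t = 20: DWL = 33.333. At t = 32: DWL = 85.333.
Increase = 85.333 − 33.333 = 52.

52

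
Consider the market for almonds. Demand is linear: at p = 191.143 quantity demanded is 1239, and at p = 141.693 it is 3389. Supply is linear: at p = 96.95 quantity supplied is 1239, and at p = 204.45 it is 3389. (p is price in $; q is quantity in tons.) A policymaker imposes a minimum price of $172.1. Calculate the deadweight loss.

$7802.80

Demand slope = (141.693 − 191.143)/(3389 − 1239) = −0.023, so p = 219.64 − 0.023q.
Supply slope = (204.45 − 96.95)/(3389 − 1239) = 0.05, so p = 35 + 0.05q.
Competitive equilibrium: 219.64 − 0.023q = 35 + 0.05q → q* = 2529.31507, p* = 161.46575.
At the floor p = 172.1, quantity demanded = (219.64 − 172.1)/0.023 = 2066.95652.
Sellers' marginal cost at q' = 2066.95652: 35 + 0.05·2066.95652 = 138.34783.
Δq = 2529.31507 − 2066.95652 = 462.35855; wedge = 172.1 − 138.34783 = 33.75217.
Welfare loss = ½ × 462.35855 × 33.75217 = $7802.80.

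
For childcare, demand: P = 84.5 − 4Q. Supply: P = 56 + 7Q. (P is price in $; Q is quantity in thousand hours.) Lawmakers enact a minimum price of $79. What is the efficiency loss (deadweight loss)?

Competitive equilibrium: 84.5 − 4Q = 56 + 7Q → Q* = 2.5909, P* = 74.1364.
At the floor P = 79, quantity demanded = (84.5 − 79)/4 = 1.375.
Sellers' marginal cost at Q' = 1.375: 56 + 7·1.375 = 65.625.
ΔQ = 2.5909 − 1.375 = 1.2159; wedge = 79 − 65.625 = 13.375.
DWL = ½ × 1.2159 × 13.375 = $8.13 thousand.

$8.13 thousand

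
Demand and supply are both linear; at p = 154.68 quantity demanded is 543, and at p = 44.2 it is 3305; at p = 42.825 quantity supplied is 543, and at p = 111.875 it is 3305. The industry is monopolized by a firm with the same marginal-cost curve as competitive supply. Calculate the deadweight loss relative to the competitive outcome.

24172.33

Demand slope = (44.2 − 154.68)/(3305 − 543) = −0.04, so p = 176.4 − 0.04q.
Supply slope = (111.875 − 42.825)/(3305 − 543) = 0.025, so p = 29.25 + 0.025q.
Competitive equilibrium: 176.4 − 0.04q = 29.25 + 0.025q → q* = 2263.846154, p* = 85.846154.
Marginal revenue: MR = 176.4 − 0.08q. Set MR = MC: 176.4 − 0.08q = 29.25 + 0.025q → q_m = 1401.428571.
Price p_m = 176.4 − 0.04·1401.428571 = 120.342857; MC(q_m) = 29.25 + 0.025·1401.428571 = 64.285714.
Competitive q* = 2263.846154, so Δq = 862.417583; wedge = 120.342857 − 64.285714 = 56.057143.
DWL = ½ × 862.417583 × 56.057143 = 24172.33.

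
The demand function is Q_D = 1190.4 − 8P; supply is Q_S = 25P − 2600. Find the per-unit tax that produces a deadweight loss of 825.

In inverse form: demand P = 148.8 − 0.125Q, supply P = 104 + 0.04Q.
Competitive equilibrium: 148.8 − 0.125Q = 104 + 0.04Q → Q* = 271.5152, P* = 114.8606.
A tax t gives ΔQ = t/0.165 and wedge t, so DWL = t²/0.33.
t²/0.33 = 825 → t² = 272.25 → t = 16.5.

16.5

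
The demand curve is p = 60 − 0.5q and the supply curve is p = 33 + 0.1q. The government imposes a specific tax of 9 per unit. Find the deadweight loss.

67.50

Competitive equilibrium: 60 − 0.5q = 33 + 0.1q → q* = 45, p* = 37.5.
With the tax, the buyer price exceeds the seller price by 9: (60 − 0.5q) − (33 + 0.1q) = 9 → q' = 30.
Δq = 45 − 30 = 15; the wedge equals the tax, 9.
Deadweight loss = ½ × 15 × 9 = 67.50.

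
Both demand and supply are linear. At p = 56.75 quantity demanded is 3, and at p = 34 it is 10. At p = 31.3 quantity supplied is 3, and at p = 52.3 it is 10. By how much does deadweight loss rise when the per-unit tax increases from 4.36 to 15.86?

18.60

Demand slope = (34 − 56.75)/(10 − 3) = −3.25, so p = 66.5 − 3.25q.
Supply slope = (52.3 − 31.3)/(10 − 3) = 3, so p = 22.3 + 3q.
Competitive equilibrium: 66.5 − 3.25q = 22.3 + 3q → q* = 7.072, p* = 43.516.
For a per-unit tax t: Δq = t/6.25, so DWL = ½·t·(t/6.25) = t²/12.5.
At t = 4.36: DWL = 1.521. At t = 15.86: DWL = 20.123.
Increase = 20.123 − 1.521 = 18.60.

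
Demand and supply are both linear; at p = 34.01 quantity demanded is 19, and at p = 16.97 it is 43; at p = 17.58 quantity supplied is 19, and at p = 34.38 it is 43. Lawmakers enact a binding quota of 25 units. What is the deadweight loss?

22.53

Demand slope = (16.97 − 34.01)/(43 − 19) = −0.71, so p = 47.5 − 0.71q.
Supply slope = (34.38 − 17.58)/(43 − 19) = 0.7, so p = 4.28 + 0.7q.
Competitive equilibrium: 47.5 − 0.71q = 4.28 + 0.7q → q* = 30.6525, p* = 25.7367.
At q = 25: demand price = 47.5 − 0.71·25 = 29.75; supply price = 4.28 + 0.7·25 = 21.78.
Δq = 30.6525 − 25 = 5.6525; wedge = 29.75 − 21.78 = 7.97.
DWL = ½ × 5.6525 × 7.97 = 22.53.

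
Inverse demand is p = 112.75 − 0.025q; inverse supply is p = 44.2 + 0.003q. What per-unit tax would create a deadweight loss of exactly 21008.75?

34.3

Competitive equilibrium: 112.75 − 0.025q = 44.2 + 0.003q → q* = 2448.2143, p* = 51.5446.
A tax t gives Δq = t/0.028 and wedge t, so DWL = t²/0.056.
t²/0.056 = 21008.75 → t² = 1176.49 → t = 34.3.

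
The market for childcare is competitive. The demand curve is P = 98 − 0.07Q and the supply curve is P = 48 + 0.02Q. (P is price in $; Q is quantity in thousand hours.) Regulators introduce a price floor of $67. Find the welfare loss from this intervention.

Competitive equilibrium: 98 − 0.07Q = 48 + 0.02Q → Q* = 555.5556, P* = 59.1111.
At the floor P = 67, quantity demanded = (98 − 67)/0.07 = 442.8571.
Sellers' marginal cost at Q' = 442.8571: 48 + 0.02·442.8571 = 56.8571.
ΔQ = 555.5556 − 442.8571 = 112.6985; wedge = 67 − 56.8571 = 10.1429.
DWL = ½ × 112.6985 × 10.1429 = $571.54 thousand.

$571.54 thousand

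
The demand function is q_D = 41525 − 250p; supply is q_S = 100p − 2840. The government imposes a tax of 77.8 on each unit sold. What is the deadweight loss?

In inverse form: demand p = 166.1 − 0.004q, supply p = 28.4 + 0.01q.
Competitive equilibrium: 166.1 − 0.004q = 28.4 + 0.01q → q* = 9835.7143, p* = 126.7571.
With the tax, the buyer price exceeds the seller price by 77.8: (166.1 − 0.004q) − (28.4 + 0.01q) = 77.8 → q' = 4278.5714.
Δq = 9835.7143 − 4278.5714 = 5557.1429; the wedge equals the tax, 77.8.
DWL = ½ × 5557.1429 × 77.8 = 216172.86.

216172.86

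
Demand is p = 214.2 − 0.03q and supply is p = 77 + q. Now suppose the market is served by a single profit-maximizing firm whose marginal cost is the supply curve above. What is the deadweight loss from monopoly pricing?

7.32

Competitive equilibrium: 214.2 − 0.03q = 77 + q → q* = 133.2039, p* = 210.2039.
Marginal revenue: MR = 214.2 − 0.06q. Set MR = MC: 214.2 − 0.06q = 77 + q → q_m = 129.434.
Price p_m = 214.2 − 0.03·129.434 = 210.317; MC(q_m) = 77 + 1·129.434 = 206.434.
Competitive q* = 133.2039, so Δq = 3.7699; wedge = 210.317 − 206.434 = 3.883.
Welfare loss = ½ × 3.7699 × 3.883 = 7.32.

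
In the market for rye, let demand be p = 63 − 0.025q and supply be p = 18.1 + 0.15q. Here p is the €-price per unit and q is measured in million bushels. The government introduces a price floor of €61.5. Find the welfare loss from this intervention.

€3381.03 million

Competitive equilibrium: 63 − 0.025q = 18.1 + 0.15q → q* = 256.5714, p* = 56.5857.
At the floor p = 61.5, quantity demanded = (63 − 61.5)/0.025 = 60.
Sellers' marginal cost at q' = 60: 18.1 + 0.15·60 = 27.1.
Δq = 256.5714 − 60 = 196.5714; wedge = 61.5 − 27.1 = 34.4.
DWL = ½ × 196.5714 × 34.4 = €3381.03 million.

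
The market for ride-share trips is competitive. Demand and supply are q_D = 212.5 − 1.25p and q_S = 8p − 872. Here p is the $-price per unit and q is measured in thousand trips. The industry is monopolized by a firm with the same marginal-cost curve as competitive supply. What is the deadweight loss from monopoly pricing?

$432.60 thousand

In inverse form: demand p = 170 − 0.8q, supply p = 109 + 0.125q.
Competitive equilibrium: 170 − 0.8q = 109 + 0.125q → q* = 65.9459, p* = 117.2432.
Marginal revenue: MR = 170 − 1.6q. Set MR = MC: 170 − 1.6q = 109 + 0.125q → q_m = 35.3623.
Price p_m = 170 − 0.8·35.3623 = 141.7102; MC(q_m) = 109 + 0.125·35.3623 = 113.4203.
Competitive q* = 65.9459, so Δq = 30.5836; wedge = 141.7102 − 113.4203 = 28.2899.
Deadweight loss = ½ × 30.5836 × 28.2899 = $432.60 thousand.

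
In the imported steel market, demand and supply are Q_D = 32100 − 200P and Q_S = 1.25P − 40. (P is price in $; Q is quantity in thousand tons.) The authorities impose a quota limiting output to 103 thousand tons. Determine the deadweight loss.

In inverse form: demand P = 160.5 − 0.005Q, supply P = 32 + 0.8Q.
Competitive equilibrium: 160.5 − 0.005Q = 32 + 0.8Q → Q* = 159.6273, P* = 159.7019.
At Q = 103: demand price = 160.5 − 0.005·103 = 159.985; supply price = 32 + 0.8·103 = 114.4.
ΔQ = 159.6273 − 103 = 56.6273; wedge = 159.985 − 114.4 = 45.585.
DWL = ½ × 56.6273 × 45.585 = $1290.68 thousand.

$1290.68 thousand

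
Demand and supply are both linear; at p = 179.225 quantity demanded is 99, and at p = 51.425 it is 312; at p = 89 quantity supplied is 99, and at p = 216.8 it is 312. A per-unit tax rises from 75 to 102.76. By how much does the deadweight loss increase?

Demand slope = (51.425 − 179.225)/(312 − 99) = −0.6, so p = 238.625 − 0.6q.
Supply slope = (216.8 − 89)/(312 − 99) = 0.6, so p = 29.6 + 0.6q.
Competitive equilibrium: 238.625 − 0.6q = 29.6 + 0.6q → q* = 174.1875, p* = 134.1125.
For a per-unit tax t: Δq = t/1.2, so DWL = ½·t·(t/1.2) = t²/2.4.
At t = 75: DWL = 2343.75. At t = 102.76: DWL = 4399.841.
Increase = 4399.841 − 2343.75 = 2056.09.

2056.09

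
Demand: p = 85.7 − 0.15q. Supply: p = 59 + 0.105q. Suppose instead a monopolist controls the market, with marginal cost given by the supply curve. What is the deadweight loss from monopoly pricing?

191.75

Competitive equilibrium: 85.7 − 0.15q = 59 + 0.105q → q* = 104.7059, p* = 69.9941.
Marginal revenue: MR = 85.7 − 0.3q. Set MR = MC: 85.7 − 0.3q = 59 + 0.105q → q_m = 65.9259.
Price p_m = 85.7 − 0.15·65.9259 = 75.8111; MC(q_m) = 59 + 0.105·65.9259 = 65.9222.
Competitive q* = 104.7059, so Δq = 38.78; wedge = 75.8111 − 65.9222 = 9.8889.
The triangle = ½ × 38.78 × 9.8889 = 191.75.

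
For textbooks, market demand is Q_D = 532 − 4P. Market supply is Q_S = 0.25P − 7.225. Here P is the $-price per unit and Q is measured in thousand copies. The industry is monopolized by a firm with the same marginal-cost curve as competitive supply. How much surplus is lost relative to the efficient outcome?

$3.93 thousand

In inverse form: demand P = 133 − 0.25Q, supply P = 28.9 + 4Q.
Competitive equilibrium: 133 − 0.25Q = 28.9 + 4Q → Q* = 24.49412, P* = 126.87647.
Marginal revenue: MR = 133 − 0.5Q. Set MR = MC: 133 − 0.5Q = 28.9 + 4Q → Q_m = 23.13333.
Price P_m = 133 − 0.25·23.13333 = 127.21667; MC(Q_m) = 28.9 + 4·23.13333 = 121.43332.
Competitive Q* = 24.49412, so ΔQ = 1.36079; wedge = 127.21667 − 121.43332 = 5.78335.
Deadweight loss = ½ × 1.36079 × 5.78335 = $3.93 thousand.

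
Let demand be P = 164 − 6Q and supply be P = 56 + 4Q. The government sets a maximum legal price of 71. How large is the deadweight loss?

248.51

Competitive equilibrium: 164 − 6Q = 56 + 4Q → Q* = 10.8, P* = 99.2.
At the ceiling P = 71, quantity supplied = (71 − 56)/4 = 3.75.
Willingness to pay at Q' = 3.75: 164 − 6·3.75 = 141.5.
ΔQ = 10.8 − 3.75 = 7.05; wedge = 141.5 − 71 = 70.5.
DWL = ½ × 7.05 × 70.5 = 248.51.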